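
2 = 2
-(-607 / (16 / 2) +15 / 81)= 16349 / 216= 75.69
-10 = -10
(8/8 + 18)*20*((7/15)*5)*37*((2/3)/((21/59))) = 1659080/27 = 61447.41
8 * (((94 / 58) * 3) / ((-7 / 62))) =-69936 / 203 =-344.51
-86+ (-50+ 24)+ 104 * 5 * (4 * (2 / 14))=1296 / 7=185.14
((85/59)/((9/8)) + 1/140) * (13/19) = 1244503/1412460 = 0.88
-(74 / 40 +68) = -69.85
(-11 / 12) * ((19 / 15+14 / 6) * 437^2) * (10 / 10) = -6301977 / 10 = -630197.70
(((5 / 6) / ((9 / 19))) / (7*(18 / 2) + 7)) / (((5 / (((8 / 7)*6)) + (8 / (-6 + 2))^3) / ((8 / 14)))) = -0.00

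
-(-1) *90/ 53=90/ 53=1.70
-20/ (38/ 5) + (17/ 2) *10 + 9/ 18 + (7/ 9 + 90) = 59387/ 342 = 173.65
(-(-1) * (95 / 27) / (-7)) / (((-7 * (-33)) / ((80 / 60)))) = -380 / 130977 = -0.00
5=5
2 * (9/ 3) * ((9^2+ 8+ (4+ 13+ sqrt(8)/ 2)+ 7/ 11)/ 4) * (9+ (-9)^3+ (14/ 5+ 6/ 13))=-81971586/ 715 - 69882 * sqrt(2)/ 65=-116166.01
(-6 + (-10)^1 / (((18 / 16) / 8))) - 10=-87.11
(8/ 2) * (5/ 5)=4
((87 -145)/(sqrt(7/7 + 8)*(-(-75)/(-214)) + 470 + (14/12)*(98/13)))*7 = -3388476/3987247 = -0.85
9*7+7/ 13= 826/ 13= 63.54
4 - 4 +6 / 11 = 6 / 11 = 0.55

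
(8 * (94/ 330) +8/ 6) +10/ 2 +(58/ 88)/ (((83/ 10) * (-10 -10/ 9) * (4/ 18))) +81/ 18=2866081/ 219120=13.08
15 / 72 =0.21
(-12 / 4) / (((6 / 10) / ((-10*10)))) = 500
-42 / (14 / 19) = -57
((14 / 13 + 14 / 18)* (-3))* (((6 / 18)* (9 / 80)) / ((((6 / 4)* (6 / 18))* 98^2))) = -31 / 713440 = -0.00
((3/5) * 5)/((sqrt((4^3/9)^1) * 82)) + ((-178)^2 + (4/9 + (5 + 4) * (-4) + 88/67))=12519636851/395568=31649.77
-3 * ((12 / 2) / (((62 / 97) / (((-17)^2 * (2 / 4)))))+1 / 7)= -1766265 / 434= -4069.74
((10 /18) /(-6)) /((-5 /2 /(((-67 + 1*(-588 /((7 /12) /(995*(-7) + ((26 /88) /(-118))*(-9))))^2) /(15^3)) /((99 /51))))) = 352938317046387316609 /1266604057125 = 278649286.70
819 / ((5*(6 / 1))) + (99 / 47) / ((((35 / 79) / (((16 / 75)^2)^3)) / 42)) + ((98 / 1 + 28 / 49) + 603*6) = 81193791768141587 / 21687011718750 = 3743.89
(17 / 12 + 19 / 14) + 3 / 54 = 713 / 252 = 2.83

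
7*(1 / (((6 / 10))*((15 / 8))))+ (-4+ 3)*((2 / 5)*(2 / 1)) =244 / 45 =5.42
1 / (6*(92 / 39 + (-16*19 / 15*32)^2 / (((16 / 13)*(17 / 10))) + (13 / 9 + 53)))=1105 / 1333138548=0.00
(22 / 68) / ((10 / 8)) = 22 / 85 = 0.26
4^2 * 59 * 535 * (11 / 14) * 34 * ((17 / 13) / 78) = 802761080 / 3549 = 226193.60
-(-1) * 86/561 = 86/561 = 0.15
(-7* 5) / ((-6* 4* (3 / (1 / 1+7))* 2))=35 / 18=1.94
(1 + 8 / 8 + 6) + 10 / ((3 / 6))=28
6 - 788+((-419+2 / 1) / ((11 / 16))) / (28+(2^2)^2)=-96290 / 121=-795.79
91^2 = 8281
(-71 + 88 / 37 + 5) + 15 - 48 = -96.62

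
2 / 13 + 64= 834 / 13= 64.15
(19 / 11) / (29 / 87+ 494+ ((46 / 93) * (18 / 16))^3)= 108677568 / 31113598109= 0.00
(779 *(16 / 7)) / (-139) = -12464 / 973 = -12.81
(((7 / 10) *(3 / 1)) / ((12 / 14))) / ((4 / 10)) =6.12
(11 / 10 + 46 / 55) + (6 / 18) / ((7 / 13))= 5903 / 2310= 2.56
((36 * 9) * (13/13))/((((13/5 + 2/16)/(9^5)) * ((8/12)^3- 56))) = -645700815/5123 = -126039.59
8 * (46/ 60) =92/ 15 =6.13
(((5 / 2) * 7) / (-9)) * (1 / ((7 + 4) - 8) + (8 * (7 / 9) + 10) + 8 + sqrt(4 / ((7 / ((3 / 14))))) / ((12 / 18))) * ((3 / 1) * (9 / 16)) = -7735 / 96 - 45 * sqrt(6) / 64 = -82.30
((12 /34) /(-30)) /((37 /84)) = -84 /3145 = -0.03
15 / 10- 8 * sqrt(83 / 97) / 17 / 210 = 1.50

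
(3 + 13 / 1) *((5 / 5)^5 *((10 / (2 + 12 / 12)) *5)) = 800 / 3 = 266.67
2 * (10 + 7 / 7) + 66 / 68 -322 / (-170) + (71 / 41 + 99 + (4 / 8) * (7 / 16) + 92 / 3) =156.48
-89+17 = -72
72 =72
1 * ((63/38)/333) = 7/1406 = 0.00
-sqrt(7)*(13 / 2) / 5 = -13*sqrt(7) / 10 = -3.44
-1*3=-3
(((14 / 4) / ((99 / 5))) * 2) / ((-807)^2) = 35 / 64473651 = 0.00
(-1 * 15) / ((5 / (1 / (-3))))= 1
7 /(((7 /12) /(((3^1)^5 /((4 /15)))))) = 10935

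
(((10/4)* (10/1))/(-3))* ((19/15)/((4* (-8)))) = 95/288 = 0.33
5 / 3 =1.67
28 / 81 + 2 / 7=0.63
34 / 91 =0.37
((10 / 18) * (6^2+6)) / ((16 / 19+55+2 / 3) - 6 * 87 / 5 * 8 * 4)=-6650 / 936023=-0.01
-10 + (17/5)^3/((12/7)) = 19391/1500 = 12.93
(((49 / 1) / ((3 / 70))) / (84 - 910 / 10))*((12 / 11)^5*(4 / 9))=-18063360 / 161051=-112.16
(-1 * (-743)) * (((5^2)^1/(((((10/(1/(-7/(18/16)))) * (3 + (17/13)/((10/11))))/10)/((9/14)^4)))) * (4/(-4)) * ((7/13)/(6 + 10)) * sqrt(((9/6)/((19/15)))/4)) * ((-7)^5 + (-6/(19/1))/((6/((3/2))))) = -10507719365731125 * sqrt(190)/4096992026624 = -35352.50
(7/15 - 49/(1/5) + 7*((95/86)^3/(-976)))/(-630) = 325307164369/838067385600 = 0.39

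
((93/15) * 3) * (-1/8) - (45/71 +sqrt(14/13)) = -8403/2840 - sqrt(182)/13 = -4.00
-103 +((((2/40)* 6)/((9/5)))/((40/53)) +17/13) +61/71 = -22287641/221520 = -100.61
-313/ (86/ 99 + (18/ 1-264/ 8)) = 30987/ 1399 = 22.15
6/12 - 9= -17/2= -8.50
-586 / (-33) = 586 / 33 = 17.76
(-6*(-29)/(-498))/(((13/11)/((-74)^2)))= -1746844/1079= -1618.95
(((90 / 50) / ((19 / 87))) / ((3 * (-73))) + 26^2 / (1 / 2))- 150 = 8335609 / 6935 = 1201.96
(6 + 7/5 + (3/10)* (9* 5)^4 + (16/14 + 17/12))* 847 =62518634893/60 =1041977248.22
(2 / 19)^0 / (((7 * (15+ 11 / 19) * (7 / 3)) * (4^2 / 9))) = 513 / 232064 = 0.00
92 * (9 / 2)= 414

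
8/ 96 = 1/ 12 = 0.08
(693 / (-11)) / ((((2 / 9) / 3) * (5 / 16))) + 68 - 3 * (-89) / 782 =-10374241 / 3910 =-2653.26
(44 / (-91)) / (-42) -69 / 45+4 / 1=7893 / 3185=2.48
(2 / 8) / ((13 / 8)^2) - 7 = -1167 / 169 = -6.91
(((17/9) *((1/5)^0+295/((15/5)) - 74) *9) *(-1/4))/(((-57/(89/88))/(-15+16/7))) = -134657/5544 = -24.29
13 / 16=0.81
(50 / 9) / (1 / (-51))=-850 / 3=-283.33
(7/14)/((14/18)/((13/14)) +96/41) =4797/30500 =0.16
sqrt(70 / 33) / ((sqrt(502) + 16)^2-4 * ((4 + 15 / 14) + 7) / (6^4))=-438939648 * sqrt(289905) / 13683697499483 + 5198435928 * sqrt(2310) / 13683697499483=0.00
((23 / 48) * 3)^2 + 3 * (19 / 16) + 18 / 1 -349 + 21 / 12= -82847 / 256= -323.62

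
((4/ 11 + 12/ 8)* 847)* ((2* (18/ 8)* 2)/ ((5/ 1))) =28413/ 10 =2841.30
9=9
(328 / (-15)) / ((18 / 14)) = -2296 / 135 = -17.01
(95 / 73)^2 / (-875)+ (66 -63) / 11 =555574 / 2051665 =0.27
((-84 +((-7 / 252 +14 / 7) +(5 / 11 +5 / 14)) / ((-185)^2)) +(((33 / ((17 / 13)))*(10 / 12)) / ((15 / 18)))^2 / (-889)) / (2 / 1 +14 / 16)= -589976854536898 / 20021937029325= -29.47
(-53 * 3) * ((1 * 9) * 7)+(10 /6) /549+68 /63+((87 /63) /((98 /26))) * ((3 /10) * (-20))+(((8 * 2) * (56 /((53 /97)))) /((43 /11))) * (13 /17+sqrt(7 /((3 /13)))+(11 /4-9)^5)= -702183431713091693 /175093874424+956032 * sqrt(273) /6837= -4008015.11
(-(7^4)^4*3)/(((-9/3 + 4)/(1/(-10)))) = 99698791708803/10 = 9969879170880.30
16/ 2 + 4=12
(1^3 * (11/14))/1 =11/14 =0.79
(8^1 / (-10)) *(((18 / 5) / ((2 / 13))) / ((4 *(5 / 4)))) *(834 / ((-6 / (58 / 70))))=1886508 / 4375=431.20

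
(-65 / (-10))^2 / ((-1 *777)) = -169 / 3108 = -0.05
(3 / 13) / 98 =3 / 1274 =0.00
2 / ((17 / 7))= 14 / 17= 0.82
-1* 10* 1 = -10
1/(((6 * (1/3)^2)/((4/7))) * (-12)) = -1/14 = -0.07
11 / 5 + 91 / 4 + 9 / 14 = 3583 / 140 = 25.59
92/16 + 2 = 31/4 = 7.75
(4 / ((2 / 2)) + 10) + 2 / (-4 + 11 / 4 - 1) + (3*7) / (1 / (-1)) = -71 / 9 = -7.89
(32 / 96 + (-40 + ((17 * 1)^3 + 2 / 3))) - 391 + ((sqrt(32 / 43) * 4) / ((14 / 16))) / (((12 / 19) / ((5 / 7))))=3040 * sqrt(86) / 6321 + 4483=4487.46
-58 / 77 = -0.75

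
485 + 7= 492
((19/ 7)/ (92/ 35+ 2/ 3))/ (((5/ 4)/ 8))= 912/ 173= 5.27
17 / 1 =17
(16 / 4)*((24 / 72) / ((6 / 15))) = 10 / 3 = 3.33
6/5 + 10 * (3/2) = 81/5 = 16.20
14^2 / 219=196 / 219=0.89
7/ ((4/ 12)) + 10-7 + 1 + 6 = 31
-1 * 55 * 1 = -55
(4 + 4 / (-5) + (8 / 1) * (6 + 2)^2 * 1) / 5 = 2576 / 25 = 103.04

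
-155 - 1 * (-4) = -151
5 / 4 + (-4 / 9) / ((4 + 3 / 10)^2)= 81605 / 66564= 1.23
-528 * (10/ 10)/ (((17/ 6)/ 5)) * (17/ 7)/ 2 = -7920/ 7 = -1131.43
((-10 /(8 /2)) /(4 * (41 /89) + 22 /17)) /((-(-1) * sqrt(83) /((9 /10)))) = -4539 * sqrt(83) /525224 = -0.08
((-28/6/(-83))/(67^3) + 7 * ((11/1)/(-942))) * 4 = -1281447958/3919242653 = -0.33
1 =1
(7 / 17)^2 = 49 / 289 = 0.17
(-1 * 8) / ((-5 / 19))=152 / 5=30.40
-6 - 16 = -22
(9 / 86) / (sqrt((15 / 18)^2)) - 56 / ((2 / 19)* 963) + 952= 197018461 / 207045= 951.57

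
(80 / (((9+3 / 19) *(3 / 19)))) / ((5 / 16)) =46208 / 261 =177.04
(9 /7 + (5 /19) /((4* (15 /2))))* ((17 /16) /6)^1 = 17561 /76608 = 0.23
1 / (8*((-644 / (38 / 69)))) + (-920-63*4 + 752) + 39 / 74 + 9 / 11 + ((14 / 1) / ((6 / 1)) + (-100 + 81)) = -435.32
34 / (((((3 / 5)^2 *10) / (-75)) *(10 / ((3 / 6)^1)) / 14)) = -2975 / 6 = -495.83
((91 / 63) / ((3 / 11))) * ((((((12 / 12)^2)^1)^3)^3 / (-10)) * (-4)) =286 / 135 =2.12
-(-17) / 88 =17 / 88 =0.19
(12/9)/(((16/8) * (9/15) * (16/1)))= 5/72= 0.07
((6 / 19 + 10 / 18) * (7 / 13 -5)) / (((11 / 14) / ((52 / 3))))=-483952 / 5643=-85.76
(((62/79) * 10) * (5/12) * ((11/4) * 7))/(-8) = -7.87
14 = 14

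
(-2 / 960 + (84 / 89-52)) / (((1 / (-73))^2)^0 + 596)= -2181209 / 25503840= -0.09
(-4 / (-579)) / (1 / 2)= 8 / 579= 0.01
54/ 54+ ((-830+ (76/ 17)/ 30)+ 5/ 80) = -3381457/ 4080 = -828.79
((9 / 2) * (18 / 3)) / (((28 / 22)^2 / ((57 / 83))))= 186219 / 16268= 11.45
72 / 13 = 5.54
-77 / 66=-7 / 6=-1.17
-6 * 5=-30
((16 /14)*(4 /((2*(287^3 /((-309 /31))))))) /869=-4944 /4457847428419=-0.00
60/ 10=6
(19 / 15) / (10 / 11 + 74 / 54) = 1881 / 3385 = 0.56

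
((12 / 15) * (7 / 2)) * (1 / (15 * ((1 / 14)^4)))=537824 / 75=7170.99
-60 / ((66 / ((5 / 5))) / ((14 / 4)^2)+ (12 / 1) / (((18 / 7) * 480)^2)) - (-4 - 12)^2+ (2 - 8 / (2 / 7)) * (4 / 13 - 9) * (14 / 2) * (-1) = -1849.14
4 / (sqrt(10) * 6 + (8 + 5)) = -52 / 191 + 24 * sqrt(10) / 191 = 0.13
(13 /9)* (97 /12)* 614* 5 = 1935635 /54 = 35845.09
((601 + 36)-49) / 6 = 98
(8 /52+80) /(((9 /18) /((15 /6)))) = 5210 /13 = 400.77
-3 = -3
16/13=1.23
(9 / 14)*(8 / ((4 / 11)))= 14.14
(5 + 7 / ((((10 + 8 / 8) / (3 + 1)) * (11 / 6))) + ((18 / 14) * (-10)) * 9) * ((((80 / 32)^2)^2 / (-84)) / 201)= 57874375 / 228811968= 0.25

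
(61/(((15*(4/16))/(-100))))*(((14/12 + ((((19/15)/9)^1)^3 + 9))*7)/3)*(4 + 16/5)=-277910.85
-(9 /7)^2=-81 /49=-1.65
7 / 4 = 1.75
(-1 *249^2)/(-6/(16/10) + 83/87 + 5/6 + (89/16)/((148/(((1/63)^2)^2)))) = 31590.55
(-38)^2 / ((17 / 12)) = 1019.29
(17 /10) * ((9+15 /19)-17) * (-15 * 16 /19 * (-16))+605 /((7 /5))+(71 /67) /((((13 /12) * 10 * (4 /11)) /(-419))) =-2157.95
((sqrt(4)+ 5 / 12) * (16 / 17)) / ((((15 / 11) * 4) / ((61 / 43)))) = 19459 / 32895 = 0.59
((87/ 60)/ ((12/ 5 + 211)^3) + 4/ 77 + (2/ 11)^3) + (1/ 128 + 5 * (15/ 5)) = 16398066229221/ 1088431915648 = 15.07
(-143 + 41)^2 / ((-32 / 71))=-184671 / 8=-23083.88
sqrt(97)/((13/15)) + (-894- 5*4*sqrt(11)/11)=-894- 20*sqrt(11)/11 + 15*sqrt(97)/13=-888.67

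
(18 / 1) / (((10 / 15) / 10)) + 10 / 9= 2440 / 9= 271.11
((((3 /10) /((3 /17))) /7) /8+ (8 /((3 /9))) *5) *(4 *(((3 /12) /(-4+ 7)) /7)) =67217 /11760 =5.72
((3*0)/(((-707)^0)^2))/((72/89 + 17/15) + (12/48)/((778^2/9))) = 0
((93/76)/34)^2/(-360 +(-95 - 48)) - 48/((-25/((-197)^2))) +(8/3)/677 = 12706813031613589681/170530841755200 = 74513.28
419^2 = 175561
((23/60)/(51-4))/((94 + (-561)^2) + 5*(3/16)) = 92/3551123775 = 0.00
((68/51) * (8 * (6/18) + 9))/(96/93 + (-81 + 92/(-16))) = -17360/95661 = -0.18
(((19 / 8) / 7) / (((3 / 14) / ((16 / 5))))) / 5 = 76 / 75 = 1.01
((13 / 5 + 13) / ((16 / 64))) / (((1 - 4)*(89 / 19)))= -1976 / 445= -4.44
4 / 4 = 1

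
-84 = -84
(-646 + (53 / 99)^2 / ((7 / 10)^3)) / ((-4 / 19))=3064.53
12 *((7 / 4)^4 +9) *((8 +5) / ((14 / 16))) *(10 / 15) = 61165 / 28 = 2184.46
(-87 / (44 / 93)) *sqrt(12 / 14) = -8091 *sqrt(42) / 308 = -170.25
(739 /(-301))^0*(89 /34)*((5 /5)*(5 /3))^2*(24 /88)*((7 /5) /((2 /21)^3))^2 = 124675351227 /23936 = 5208696.16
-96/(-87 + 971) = -24/221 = -0.11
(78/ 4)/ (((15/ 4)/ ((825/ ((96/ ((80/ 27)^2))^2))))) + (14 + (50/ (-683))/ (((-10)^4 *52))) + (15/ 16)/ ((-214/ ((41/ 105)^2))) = 740367445595295229/ 14843975221366200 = 49.88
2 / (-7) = -0.29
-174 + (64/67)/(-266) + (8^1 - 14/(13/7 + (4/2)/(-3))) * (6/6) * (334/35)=-209.88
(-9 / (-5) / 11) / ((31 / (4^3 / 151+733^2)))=2836.13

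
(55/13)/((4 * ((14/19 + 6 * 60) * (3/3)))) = 1045/356408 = 0.00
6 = 6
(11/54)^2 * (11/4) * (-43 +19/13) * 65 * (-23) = 765325/108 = 7086.34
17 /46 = 0.37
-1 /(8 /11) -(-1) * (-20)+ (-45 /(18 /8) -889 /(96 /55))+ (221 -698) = -98659 /96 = -1027.70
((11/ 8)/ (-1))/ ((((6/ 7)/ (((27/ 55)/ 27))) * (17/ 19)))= -133/ 4080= -0.03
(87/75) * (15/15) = 29/25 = 1.16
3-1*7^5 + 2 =-16802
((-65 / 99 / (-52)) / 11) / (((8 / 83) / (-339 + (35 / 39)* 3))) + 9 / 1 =565709 / 113256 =4.99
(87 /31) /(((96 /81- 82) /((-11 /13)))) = 25839 /879346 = 0.03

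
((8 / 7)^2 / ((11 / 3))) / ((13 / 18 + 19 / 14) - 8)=-1728 / 28721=-0.06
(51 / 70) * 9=459 / 70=6.56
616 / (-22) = -28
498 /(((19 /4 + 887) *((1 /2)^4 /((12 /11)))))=127488 /13079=9.75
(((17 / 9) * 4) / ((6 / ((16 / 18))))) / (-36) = -0.03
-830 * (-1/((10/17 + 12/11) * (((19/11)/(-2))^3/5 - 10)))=-4131690200/84663663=-48.80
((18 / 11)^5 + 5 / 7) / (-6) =-2.07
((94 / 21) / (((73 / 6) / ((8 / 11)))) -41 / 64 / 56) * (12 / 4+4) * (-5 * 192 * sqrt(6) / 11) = -11056875 * sqrt(6) / 70664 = -383.27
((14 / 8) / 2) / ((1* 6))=7 / 48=0.15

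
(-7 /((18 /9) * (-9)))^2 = 49 /324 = 0.15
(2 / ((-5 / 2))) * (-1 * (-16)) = -64 / 5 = -12.80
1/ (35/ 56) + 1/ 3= 1.93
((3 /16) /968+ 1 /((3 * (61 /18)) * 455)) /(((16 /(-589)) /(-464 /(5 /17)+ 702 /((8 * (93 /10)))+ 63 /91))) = 23.65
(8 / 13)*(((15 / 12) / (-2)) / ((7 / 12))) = -60 / 91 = -0.66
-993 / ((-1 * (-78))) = -331 / 26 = -12.73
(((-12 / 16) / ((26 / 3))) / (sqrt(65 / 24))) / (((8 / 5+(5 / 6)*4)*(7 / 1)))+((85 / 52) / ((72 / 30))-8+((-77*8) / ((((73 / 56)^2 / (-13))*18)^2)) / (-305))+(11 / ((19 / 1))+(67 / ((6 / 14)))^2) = 24433.73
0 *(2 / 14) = 0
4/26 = 2/13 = 0.15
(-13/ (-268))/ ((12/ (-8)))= -13/ 402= -0.03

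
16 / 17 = 0.94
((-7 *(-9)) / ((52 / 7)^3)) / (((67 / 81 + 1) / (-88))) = -19253619 / 2601248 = -7.40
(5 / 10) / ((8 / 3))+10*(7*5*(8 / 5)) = 8963 / 16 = 560.19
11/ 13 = 0.85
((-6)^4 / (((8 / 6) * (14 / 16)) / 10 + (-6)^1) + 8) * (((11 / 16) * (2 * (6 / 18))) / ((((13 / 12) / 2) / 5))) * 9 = -8083.09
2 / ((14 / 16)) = 16 / 7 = 2.29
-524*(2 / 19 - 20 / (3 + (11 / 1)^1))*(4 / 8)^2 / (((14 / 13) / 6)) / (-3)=-299728 / 931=-321.94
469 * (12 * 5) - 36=28104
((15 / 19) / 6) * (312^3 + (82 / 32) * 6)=1214853735 / 304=3996229.39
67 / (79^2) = 67 / 6241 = 0.01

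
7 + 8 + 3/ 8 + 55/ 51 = 16.45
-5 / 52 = -0.10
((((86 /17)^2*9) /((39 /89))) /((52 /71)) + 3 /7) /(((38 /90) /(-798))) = -66286882980 /48841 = -1357197.50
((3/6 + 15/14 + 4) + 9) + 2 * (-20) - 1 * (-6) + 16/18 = -1168/63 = -18.54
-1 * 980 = -980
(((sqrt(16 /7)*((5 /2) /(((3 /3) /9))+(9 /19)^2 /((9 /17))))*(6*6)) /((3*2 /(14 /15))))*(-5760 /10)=-76267008*sqrt(7) /1805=-111791.43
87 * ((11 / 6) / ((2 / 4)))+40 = 359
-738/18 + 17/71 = -2894/71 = -40.76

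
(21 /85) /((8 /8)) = 21 /85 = 0.25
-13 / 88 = -0.15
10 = 10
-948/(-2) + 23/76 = 36047/76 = 474.30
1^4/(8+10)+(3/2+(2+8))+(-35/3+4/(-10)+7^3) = 15412/45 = 342.49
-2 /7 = -0.29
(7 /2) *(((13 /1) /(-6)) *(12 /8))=-91 /8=-11.38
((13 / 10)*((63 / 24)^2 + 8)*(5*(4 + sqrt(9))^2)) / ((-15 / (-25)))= 3035305 / 384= 7904.44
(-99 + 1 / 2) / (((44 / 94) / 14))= -64813 / 22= -2946.05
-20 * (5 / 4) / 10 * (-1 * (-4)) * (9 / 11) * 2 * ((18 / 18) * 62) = -11160 / 11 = -1014.55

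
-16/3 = -5.33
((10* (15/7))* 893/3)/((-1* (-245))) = 8930/343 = 26.03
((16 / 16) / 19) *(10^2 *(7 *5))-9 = 3329 / 19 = 175.21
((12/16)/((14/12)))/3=3/14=0.21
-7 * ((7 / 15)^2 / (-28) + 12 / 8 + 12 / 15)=-14441 / 900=-16.05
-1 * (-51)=51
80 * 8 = 640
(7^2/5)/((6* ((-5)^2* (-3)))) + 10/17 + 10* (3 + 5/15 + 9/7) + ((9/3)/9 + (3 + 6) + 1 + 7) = 17160169/267750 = 64.09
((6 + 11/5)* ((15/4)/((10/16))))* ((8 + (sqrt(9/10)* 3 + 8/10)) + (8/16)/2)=585.29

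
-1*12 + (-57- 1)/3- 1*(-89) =173/3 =57.67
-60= -60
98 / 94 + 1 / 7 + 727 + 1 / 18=4312643 / 5922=728.24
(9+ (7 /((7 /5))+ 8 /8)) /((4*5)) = 0.75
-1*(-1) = 1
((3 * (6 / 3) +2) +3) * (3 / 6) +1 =13 / 2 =6.50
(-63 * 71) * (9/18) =-4473/2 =-2236.50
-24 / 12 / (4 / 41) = -41 / 2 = -20.50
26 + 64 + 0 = 90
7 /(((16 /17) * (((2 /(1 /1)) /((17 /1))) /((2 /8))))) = 2023 /128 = 15.80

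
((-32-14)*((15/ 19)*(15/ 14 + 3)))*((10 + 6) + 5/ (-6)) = -4485/ 2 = -2242.50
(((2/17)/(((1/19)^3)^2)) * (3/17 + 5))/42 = 4140037528/6069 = 682161.40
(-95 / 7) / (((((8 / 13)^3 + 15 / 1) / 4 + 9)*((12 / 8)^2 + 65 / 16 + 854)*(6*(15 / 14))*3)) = -2671552 / 41833115145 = -0.00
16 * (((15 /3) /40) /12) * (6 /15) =0.07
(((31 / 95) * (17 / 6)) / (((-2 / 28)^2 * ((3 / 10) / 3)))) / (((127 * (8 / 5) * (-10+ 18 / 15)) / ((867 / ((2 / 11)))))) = -186571175 / 38608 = -4832.45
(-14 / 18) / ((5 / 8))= -56 / 45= -1.24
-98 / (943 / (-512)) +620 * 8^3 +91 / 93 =27843922741 / 87699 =317494.19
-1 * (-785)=785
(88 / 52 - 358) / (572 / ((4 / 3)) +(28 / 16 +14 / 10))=-30880 / 37453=-0.82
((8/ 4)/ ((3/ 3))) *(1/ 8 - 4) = -31/ 4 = -7.75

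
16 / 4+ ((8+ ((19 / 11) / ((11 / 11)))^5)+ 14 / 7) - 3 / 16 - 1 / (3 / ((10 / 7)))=28.71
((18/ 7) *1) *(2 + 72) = 1332/ 7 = 190.29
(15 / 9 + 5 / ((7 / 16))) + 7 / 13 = 3722 / 273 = 13.63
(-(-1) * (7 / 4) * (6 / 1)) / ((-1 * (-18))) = 7 / 12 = 0.58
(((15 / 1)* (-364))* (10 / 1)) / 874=-62.47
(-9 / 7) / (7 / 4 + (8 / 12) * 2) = -108 / 259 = -0.42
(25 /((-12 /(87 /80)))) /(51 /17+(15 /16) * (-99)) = 145 /5748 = 0.03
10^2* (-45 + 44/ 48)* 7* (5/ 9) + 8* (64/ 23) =-10632301/ 621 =-17121.26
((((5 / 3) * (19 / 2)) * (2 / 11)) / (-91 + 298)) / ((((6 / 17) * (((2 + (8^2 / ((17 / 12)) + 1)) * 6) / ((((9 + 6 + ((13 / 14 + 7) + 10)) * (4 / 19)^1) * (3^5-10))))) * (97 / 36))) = 310423570 / 3798725931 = 0.08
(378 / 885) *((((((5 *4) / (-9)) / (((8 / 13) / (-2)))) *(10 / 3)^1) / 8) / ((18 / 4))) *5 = 2275 / 1593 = 1.43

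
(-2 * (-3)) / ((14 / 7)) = 3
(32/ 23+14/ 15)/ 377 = 802/ 130065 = 0.01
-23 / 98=-0.23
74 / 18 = 37 / 9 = 4.11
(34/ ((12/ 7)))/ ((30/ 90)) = 59.50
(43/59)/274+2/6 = 16295/48498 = 0.34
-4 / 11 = -0.36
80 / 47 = 1.70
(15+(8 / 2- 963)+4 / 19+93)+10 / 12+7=-96097 / 114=-842.96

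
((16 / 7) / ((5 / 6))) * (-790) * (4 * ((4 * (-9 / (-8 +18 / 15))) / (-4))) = 1365120 / 119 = 11471.60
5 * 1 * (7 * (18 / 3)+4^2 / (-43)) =8950 / 43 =208.14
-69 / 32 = -2.16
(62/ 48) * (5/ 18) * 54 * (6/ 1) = 465/ 4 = 116.25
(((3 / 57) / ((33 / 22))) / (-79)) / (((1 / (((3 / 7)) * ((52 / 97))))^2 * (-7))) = 16224 / 4844157787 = 0.00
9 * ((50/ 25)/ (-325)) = -18/ 325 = -0.06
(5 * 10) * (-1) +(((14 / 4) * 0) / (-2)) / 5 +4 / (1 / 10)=-10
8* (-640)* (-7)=35840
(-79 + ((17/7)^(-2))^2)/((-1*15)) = 2198586/417605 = 5.26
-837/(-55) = 837/55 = 15.22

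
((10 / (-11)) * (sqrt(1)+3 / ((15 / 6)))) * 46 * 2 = -184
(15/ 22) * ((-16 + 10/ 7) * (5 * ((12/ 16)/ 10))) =-2295/ 616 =-3.73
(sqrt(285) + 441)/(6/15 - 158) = -2205/788 - 5 * sqrt(285)/788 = -2.91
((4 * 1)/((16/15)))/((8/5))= 75/32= 2.34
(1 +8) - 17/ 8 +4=87/ 8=10.88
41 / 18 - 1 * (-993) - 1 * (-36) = 18563 / 18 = 1031.28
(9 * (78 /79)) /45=78 /395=0.20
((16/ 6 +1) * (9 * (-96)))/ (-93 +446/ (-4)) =6336/ 409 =15.49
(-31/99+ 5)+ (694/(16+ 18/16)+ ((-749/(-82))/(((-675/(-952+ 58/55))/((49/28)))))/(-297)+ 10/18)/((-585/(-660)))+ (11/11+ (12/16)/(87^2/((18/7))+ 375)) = 50473203323128097/971582795790750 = 51.95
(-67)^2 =4489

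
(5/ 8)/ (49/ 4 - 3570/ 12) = -0.00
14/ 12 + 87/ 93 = 391/ 186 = 2.10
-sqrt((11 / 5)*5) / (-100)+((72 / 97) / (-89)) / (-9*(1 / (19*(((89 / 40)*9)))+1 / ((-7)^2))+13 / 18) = -1206576 / 74490665+sqrt(11) / 100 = 0.02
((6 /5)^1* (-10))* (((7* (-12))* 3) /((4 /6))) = 4536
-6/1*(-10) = 60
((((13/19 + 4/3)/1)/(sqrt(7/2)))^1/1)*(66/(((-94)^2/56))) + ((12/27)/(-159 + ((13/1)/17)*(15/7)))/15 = -238/1264005 + 5060*sqrt(14)/41971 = 0.45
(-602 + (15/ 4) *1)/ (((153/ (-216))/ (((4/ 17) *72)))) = 4135104/ 289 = 14308.32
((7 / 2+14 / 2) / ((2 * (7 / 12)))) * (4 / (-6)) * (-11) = 66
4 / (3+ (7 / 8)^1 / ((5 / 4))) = 40 / 37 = 1.08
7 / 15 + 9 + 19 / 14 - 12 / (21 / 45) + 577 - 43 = 109013 / 210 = 519.11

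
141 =141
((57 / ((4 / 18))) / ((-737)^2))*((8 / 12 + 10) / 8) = 342 / 543169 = 0.00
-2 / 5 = -0.40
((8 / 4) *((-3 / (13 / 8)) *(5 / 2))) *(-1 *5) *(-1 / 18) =-100 / 39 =-2.56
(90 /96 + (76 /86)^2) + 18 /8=117403 /29584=3.97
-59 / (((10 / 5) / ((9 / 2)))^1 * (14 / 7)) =-66.38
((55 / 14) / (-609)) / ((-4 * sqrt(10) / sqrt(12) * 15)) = 11 * sqrt(30) / 511560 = 0.00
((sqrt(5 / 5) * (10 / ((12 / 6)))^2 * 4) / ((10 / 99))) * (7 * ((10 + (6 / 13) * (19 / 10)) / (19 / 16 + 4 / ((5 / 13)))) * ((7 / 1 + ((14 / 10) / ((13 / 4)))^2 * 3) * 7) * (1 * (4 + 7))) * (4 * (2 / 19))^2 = 274087310092288 / 408455255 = 671033.87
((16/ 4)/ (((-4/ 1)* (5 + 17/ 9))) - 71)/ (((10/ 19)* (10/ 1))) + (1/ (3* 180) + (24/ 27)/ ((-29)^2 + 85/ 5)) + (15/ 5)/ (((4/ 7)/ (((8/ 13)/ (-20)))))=-327384359/ 23938200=-13.68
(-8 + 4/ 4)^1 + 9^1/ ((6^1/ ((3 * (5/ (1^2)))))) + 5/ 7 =227/ 14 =16.21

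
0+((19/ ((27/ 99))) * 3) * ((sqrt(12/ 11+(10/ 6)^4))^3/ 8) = 682.80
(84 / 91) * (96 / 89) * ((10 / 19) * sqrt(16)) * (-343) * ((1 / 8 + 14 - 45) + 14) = 266716800 / 21983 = 12132.87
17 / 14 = 1.21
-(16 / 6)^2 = -64 / 9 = -7.11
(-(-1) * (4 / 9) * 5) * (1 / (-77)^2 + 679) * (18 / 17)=161031680 / 100793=1597.65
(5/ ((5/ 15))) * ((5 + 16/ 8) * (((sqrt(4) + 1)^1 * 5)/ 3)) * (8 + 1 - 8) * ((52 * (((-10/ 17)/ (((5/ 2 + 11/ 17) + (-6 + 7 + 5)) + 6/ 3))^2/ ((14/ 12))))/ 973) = 9360000/ 139762693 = 0.07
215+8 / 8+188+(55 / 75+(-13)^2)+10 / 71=611176 / 1065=573.87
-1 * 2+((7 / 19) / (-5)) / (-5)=-943 / 475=-1.99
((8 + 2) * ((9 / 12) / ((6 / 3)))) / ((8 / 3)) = 45 / 32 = 1.41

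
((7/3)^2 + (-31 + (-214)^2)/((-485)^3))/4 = 279485512/205351425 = 1.36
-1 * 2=-2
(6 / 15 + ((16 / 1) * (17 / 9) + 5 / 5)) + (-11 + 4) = 1108 / 45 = 24.62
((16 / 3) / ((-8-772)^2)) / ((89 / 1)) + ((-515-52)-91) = -6680460149 / 10152675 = -658.00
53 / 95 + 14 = 1383 / 95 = 14.56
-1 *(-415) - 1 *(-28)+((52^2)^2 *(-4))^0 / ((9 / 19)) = 4006 / 9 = 445.11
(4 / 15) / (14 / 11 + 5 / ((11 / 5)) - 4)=-44 / 75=-0.59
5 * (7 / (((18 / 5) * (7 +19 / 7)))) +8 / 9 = 257 / 136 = 1.89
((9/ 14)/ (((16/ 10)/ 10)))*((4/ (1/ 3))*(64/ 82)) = 10800/ 287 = 37.63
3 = 3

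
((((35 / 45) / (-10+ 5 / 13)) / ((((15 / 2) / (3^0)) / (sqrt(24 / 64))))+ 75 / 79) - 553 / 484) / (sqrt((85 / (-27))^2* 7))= sqrt(7)* (-124655625 - 1739738* sqrt(6)) / 14219012500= -0.02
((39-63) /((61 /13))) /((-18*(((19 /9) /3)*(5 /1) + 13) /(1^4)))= 234 /13603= 0.02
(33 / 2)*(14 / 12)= 77 / 4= 19.25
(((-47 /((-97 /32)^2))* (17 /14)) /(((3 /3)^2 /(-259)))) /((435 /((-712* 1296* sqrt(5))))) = -4655670165504* sqrt(5) /1364305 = -7630548.13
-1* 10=-10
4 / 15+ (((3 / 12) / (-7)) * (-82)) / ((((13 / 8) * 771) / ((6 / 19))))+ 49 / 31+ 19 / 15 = 643575664 / 206624145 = 3.11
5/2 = 2.50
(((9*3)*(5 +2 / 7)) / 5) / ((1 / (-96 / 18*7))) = -5328 / 5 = -1065.60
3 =3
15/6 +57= 119/2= 59.50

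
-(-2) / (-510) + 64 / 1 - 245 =-181.00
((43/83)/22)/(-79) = -43/144254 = -0.00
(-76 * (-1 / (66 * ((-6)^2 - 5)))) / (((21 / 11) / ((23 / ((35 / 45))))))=874 / 1519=0.58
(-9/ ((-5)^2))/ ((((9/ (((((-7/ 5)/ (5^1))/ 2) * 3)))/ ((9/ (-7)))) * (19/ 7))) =-189/ 23750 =-0.01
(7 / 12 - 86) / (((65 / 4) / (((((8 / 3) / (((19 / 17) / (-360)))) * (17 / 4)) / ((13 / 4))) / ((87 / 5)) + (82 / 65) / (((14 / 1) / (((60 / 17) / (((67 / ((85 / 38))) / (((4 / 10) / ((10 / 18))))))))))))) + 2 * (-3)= 333.28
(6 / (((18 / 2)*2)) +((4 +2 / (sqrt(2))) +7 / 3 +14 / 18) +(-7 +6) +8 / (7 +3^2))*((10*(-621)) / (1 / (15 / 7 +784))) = -237316875 / 7- 34173630*sqrt(2) / 7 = -40806526.57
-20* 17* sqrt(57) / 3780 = -17* sqrt(57) / 189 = -0.68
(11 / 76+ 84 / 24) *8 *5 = 2770 / 19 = 145.79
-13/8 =-1.62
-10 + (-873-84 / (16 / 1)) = -3553 / 4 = -888.25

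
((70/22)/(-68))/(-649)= 35/485452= 0.00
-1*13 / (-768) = 13 / 768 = 0.02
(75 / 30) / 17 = 5 / 34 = 0.15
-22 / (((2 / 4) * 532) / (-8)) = 88 / 133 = 0.66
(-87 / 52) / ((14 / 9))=-783 / 728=-1.08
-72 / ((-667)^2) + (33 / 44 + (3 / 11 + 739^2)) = 546122.02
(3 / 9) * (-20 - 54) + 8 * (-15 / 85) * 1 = -1330 / 51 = -26.08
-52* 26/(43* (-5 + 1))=338/43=7.86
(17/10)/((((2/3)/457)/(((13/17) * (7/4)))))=124761/80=1559.51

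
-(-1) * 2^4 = 16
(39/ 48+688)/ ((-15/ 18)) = -33063/ 40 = -826.58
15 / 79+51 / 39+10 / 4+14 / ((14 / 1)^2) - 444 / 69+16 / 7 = -13240 / 165347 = -0.08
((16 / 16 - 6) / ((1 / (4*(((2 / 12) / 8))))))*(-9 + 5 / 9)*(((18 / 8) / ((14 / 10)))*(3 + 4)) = 475 / 12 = 39.58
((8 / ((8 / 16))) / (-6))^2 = 64 / 9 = 7.11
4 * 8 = 32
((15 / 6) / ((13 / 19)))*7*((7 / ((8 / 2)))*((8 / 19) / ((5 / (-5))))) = -18.85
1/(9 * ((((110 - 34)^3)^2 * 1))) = 0.00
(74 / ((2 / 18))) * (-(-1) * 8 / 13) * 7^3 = 1827504 / 13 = 140577.23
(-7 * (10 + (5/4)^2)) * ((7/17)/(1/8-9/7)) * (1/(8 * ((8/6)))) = 38073/14144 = 2.69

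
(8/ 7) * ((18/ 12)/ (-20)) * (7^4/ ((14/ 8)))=-588/ 5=-117.60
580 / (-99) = -580 / 99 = -5.86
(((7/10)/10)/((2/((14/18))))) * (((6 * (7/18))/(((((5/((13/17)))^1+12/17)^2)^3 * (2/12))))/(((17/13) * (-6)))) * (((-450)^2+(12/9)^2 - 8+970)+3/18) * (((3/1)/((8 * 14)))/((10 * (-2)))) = 15988367341062091706731/174599493711696790743168000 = 0.00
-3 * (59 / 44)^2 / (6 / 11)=-3481 / 352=-9.89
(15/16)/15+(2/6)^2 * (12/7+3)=0.59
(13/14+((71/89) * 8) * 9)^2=5288925625/1552516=3406.68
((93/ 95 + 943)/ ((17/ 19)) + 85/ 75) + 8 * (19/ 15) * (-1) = 88913/ 85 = 1046.04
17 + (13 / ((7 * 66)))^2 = 3628717 / 213444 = 17.00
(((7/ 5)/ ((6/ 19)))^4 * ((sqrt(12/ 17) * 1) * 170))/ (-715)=-312900721 * sqrt(51)/ 28957500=-77.17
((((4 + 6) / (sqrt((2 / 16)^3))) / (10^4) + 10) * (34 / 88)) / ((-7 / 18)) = -765 / 77-153 * sqrt(2) / 9625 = -9.96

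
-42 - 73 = -115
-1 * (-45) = 45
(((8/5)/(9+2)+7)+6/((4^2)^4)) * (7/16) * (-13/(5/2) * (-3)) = 3515690997/72089600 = 48.77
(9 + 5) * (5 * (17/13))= 1190/13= 91.54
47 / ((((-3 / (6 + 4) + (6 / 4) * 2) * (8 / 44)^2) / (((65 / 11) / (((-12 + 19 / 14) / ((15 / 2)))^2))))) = 205830625 / 133206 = 1545.21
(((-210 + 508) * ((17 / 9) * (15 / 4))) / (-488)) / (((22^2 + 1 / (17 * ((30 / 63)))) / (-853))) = 918275825 / 120488664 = 7.62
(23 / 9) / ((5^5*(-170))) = -23 / 4781250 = -0.00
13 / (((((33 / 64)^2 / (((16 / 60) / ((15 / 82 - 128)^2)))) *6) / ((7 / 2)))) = 2506276864 / 5383265945805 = 0.00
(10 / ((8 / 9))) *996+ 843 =12048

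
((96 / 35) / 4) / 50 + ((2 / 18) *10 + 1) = 2.12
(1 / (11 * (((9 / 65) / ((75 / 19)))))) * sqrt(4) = 3250 / 627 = 5.18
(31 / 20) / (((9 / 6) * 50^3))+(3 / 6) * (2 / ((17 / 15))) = 56250527 / 63750000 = 0.88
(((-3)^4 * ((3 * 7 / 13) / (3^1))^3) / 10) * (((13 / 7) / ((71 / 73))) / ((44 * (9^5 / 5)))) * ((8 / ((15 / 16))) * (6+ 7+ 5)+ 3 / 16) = 4889759 / 6842309760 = 0.00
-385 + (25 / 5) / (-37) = -14250 / 37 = -385.14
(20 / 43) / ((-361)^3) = -20 / 2022972883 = -0.00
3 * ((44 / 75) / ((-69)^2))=44 / 119025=0.00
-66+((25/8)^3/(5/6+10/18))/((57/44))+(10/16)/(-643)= -38343493/781888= -49.04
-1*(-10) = 10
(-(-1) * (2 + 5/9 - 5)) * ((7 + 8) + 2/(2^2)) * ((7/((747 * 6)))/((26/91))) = -0.21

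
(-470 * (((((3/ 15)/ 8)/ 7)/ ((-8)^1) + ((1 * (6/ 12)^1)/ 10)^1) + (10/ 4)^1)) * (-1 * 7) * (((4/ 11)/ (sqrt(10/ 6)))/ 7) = 268417 * sqrt(15)/ 3080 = 337.52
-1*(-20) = 20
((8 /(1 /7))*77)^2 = 18593344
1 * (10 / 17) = 10 / 17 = 0.59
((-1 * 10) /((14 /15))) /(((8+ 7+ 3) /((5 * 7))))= -125 /6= -20.83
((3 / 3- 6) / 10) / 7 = -1 / 14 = -0.07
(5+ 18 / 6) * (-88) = -704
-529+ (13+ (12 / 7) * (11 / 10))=-17994 / 35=-514.11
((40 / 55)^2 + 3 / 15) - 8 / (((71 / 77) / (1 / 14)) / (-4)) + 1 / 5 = 146382 / 42955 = 3.41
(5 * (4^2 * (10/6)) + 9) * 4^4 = 109312/3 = 36437.33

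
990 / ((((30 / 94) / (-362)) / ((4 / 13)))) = -4491696 / 13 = -345515.08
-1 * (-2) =2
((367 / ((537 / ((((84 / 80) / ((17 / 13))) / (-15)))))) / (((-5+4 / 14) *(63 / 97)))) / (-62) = -3239509 / 16810140600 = -0.00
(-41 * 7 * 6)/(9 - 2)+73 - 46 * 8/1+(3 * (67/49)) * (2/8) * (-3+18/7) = -742855/1372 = -541.44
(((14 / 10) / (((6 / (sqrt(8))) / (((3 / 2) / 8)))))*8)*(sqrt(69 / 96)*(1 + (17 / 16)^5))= 17279031*sqrt(23) / 41943040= 1.98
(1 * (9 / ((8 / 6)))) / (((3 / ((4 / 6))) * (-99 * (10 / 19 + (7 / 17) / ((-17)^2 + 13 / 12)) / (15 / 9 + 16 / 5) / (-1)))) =82078499 / 587432340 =0.14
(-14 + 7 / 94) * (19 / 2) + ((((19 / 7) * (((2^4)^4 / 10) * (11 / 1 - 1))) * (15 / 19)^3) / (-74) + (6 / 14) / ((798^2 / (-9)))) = -566359388519 / 430656394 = -1315.11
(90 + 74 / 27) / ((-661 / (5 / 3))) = -12520 / 53541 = -0.23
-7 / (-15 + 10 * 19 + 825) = -7 / 1000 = -0.01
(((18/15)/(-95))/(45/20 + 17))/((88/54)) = -162/402325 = -0.00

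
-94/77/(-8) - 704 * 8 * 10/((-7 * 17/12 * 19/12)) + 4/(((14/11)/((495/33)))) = 361548661/99484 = 3634.24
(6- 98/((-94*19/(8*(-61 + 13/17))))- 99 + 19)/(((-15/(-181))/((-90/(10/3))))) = 2483902458/75905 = 32723.83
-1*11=-11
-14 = -14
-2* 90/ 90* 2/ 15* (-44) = 11.73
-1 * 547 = -547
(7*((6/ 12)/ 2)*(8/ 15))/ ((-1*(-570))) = 7/ 4275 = 0.00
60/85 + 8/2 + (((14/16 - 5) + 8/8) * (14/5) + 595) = 40185/68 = 590.96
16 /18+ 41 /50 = 769 /450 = 1.71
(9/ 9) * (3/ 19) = 0.16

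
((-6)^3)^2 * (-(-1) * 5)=233280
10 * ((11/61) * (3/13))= 330/793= 0.42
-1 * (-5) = 5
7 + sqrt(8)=2*sqrt(2) + 7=9.83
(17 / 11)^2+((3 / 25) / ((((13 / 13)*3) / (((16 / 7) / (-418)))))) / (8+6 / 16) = 64381271 / 26955775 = 2.39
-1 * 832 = -832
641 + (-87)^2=8210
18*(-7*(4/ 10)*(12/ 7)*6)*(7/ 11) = -18144/ 55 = -329.89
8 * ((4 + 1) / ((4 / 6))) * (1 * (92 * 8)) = 44160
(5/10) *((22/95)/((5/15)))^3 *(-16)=-2299968/857375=-2.68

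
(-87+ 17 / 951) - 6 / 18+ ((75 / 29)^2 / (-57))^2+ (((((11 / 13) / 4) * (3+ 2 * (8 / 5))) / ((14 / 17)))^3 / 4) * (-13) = -120625777230409041291681 / 1201100217703602944000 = -100.43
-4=-4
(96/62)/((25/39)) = 2.42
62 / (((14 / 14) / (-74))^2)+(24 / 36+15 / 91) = 92687003 / 273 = 339512.83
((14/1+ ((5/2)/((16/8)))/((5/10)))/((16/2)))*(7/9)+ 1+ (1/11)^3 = 166423/63888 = 2.60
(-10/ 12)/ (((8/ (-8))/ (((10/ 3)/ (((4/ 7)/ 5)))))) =875/ 36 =24.31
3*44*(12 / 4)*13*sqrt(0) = 0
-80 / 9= -8.89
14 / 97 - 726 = -70408 / 97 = -725.86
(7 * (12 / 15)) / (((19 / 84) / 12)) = 28224 / 95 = 297.09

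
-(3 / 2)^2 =-9 / 4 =-2.25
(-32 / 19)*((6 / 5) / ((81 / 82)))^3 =-141150208 / 46747125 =-3.02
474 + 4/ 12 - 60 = 1243/ 3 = 414.33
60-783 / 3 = -201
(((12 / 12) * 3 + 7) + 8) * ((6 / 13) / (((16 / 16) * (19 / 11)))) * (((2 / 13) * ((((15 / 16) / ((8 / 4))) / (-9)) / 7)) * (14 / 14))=-495 / 89908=-0.01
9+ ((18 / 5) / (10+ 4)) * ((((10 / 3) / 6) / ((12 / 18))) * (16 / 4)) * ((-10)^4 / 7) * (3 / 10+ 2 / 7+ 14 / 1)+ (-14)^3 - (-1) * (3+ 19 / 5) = 25951137 / 1715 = 15131.86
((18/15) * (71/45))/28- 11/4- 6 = -18233/2100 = -8.68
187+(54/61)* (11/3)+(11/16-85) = 103391/976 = 105.93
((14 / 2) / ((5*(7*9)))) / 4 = 1 / 180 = 0.01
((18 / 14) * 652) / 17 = 5868 / 119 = 49.31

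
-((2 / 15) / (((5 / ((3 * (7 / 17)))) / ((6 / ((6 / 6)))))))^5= -4182119424 / 13865791015625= -0.00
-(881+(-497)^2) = -247890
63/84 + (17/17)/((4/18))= 21/4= 5.25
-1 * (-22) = 22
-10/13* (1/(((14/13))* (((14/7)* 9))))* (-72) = 20/7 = 2.86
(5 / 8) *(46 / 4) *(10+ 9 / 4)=5635 / 64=88.05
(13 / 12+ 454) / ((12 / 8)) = 303.39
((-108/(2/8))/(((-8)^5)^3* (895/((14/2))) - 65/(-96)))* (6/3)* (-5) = -580608/604608249974488997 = -0.00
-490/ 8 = -61.25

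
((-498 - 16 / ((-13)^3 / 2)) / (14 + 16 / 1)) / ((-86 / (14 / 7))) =547037 / 1417065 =0.39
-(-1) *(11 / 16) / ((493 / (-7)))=-77 / 7888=-0.01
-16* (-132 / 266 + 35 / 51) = -20624 / 6783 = -3.04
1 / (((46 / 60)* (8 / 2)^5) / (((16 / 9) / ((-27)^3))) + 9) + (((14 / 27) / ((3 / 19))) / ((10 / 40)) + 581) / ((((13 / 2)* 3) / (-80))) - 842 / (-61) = -2255285841871757 / 930522466809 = -2423.68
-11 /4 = -2.75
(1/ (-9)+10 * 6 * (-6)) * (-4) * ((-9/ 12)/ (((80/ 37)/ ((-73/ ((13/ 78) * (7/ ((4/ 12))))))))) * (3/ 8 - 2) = -16257319/ 960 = -16934.71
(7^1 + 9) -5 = 11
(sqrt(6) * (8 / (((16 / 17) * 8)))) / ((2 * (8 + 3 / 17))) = 289 * sqrt(6) / 4448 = 0.16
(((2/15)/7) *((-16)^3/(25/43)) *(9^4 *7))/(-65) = 770383872/8125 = 94816.48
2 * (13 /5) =26 /5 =5.20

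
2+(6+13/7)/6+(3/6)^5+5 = 5605/672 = 8.34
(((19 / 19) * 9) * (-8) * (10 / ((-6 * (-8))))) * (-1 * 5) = 75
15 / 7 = 2.14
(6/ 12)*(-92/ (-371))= 0.12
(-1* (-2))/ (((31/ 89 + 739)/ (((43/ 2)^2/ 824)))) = 164561/ 108441696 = 0.00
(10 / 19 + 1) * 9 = 261 / 19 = 13.74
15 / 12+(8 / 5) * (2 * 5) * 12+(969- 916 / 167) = 772719 / 668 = 1156.76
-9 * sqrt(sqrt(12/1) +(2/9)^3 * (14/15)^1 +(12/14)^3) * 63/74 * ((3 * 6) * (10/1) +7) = -187 * sqrt(252039480 +787648050 * sqrt(3))/2590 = -2902.69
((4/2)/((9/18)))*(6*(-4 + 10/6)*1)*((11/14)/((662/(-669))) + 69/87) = 494/9599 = 0.05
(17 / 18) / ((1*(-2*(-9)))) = 17 / 324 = 0.05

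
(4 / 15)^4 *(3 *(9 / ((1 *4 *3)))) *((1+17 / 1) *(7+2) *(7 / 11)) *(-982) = -7918848 / 6875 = -1151.83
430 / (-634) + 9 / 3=736 / 317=2.32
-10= -10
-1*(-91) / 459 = 91 / 459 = 0.20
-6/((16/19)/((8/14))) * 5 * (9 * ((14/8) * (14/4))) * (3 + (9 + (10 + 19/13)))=-5476275/208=-26328.25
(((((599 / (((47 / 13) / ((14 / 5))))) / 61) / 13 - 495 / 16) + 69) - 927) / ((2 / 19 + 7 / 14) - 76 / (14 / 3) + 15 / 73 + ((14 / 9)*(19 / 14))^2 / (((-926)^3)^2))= 57.41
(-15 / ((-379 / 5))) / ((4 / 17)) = 0.84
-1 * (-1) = 1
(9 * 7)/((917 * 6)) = 3/262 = 0.01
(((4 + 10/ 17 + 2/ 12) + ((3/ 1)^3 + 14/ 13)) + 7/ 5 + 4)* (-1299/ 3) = -109755541/ 6630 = -16554.38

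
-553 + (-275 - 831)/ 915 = -507101/ 915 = -554.21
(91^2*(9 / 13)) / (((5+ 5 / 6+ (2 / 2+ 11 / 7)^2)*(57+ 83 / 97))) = 81746847 / 10267154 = 7.96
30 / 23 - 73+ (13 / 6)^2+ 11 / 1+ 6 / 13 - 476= -531.54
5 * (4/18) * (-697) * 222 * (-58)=29915240/3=9971746.67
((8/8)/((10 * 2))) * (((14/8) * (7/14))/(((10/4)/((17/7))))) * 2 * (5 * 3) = 51/40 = 1.28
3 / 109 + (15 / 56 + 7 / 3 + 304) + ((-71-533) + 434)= 2501945 / 18312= 136.63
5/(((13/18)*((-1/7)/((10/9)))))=-700/13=-53.85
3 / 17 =0.18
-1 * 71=-71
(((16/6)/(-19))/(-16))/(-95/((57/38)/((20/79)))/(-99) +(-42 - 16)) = -7821/51568052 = -0.00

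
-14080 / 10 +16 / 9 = -1406.22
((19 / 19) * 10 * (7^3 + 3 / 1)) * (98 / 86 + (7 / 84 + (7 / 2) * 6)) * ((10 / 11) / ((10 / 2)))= 19837910 / 1419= 13980.20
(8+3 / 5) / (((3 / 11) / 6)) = 946 / 5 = 189.20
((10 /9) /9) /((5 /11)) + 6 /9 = 76 /81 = 0.94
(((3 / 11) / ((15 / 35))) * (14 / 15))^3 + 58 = 261484442 / 4492125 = 58.21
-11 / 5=-2.20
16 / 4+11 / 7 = 39 / 7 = 5.57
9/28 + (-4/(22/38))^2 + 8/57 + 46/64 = 75571801/1544928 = 48.92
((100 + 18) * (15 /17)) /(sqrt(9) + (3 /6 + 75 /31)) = 109740 /6239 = 17.59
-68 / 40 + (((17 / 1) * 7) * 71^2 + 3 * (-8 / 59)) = 353927367 / 590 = 599876.89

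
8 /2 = 4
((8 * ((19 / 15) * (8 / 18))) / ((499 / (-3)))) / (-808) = 76 / 2267955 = 0.00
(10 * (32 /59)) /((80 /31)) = 124 /59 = 2.10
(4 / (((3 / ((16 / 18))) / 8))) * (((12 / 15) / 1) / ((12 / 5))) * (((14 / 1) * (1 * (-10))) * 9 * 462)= -5519360 / 3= -1839786.67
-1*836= -836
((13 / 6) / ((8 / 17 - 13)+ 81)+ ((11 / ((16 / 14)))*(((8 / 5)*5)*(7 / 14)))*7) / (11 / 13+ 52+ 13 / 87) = 709668193 / 139535664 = 5.09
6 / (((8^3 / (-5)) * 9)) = -5 / 768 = -0.01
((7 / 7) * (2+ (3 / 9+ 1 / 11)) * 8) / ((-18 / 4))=-1280 / 297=-4.31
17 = 17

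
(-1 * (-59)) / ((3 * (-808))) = -59 / 2424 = -0.02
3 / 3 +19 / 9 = 28 / 9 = 3.11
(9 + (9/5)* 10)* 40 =1080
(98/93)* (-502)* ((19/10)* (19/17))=-8879878/7905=-1123.32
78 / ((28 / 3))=8.36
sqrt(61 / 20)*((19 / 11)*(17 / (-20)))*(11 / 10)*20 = -323*sqrt(305) / 100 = -56.41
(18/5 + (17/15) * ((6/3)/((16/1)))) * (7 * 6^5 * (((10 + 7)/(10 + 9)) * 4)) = 69246576/95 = 728911.33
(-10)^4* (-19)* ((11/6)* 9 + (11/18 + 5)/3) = -94240000/27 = -3490370.37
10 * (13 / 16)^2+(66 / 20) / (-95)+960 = 58767263 / 60800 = 966.57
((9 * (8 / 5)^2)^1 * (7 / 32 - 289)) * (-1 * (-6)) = -998028 / 25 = -39921.12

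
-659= -659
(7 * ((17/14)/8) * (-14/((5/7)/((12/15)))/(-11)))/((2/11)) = 833/100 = 8.33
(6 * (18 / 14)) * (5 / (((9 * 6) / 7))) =5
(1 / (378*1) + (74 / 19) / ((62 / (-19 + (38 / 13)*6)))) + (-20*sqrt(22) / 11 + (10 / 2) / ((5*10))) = 4126 / 380835 - 20*sqrt(22) / 11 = -8.52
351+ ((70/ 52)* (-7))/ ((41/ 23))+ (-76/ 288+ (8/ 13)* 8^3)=25348381/ 38376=660.53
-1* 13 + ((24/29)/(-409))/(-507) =-26058609/2004509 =-13.00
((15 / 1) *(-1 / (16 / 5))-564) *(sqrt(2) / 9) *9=-9099 *sqrt(2) / 16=-804.25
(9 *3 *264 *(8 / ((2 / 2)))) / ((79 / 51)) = 2908224 / 79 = 36812.96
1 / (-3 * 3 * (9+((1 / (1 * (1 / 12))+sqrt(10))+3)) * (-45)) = 4 / 38205 - sqrt(10) / 229230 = 0.00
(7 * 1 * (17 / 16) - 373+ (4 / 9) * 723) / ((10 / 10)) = -2123 / 48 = -44.23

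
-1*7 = -7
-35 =-35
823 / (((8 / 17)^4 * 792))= 68737783 / 3244032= 21.19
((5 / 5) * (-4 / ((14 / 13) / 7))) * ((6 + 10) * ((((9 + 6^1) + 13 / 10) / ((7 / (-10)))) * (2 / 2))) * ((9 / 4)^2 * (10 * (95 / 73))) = 326114100 / 511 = 638188.06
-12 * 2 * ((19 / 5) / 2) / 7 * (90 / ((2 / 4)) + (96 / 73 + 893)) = -3576180 / 511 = -6998.40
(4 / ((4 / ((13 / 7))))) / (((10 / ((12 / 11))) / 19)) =1482 / 385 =3.85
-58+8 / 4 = -56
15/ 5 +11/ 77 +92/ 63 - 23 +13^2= 9488/ 63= 150.60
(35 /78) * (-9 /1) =-105 /26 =-4.04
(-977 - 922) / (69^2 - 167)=-1899 / 4594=-0.41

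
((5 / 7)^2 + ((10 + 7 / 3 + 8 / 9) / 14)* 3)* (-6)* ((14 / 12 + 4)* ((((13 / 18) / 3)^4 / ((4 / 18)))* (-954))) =1494.61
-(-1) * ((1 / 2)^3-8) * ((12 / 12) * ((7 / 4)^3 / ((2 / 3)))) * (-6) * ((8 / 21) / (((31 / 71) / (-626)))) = -205807203 / 992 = -207466.94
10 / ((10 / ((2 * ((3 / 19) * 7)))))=2.21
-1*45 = -45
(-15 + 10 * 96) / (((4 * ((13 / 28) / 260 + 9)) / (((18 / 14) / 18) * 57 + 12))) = 2126250 / 5041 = 421.79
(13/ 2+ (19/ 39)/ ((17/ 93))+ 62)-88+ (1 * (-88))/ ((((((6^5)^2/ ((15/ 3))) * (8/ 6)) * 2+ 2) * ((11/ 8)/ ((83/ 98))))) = -29395354044837/ 1746102028034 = -16.83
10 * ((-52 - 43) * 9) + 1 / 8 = -68399 / 8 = -8549.88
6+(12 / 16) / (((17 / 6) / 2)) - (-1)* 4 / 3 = 401 / 51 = 7.86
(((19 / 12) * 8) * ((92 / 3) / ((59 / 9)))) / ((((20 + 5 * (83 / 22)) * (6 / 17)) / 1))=34408 / 7965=4.32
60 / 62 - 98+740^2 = 547502.97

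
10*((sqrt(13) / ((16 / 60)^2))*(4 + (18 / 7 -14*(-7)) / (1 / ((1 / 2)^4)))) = 10125*sqrt(13) / 7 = 5215.17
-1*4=-4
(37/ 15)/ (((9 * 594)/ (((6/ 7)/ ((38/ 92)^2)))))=0.00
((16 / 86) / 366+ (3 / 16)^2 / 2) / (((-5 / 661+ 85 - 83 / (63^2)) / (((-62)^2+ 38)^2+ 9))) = 960318808223829831 / 299380986885632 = 3207.68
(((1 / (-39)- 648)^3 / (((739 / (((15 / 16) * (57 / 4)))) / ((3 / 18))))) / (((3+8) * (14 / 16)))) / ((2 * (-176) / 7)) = 1533536077034615 / 905257926144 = 1694.03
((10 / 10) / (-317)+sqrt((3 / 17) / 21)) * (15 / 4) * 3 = -45 / 1268+45 * sqrt(119) / 476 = 1.00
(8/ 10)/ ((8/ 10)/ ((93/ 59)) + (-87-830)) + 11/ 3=4686743/ 1278507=3.67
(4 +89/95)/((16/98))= 22981/760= 30.24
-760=-760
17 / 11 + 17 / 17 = 28 / 11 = 2.55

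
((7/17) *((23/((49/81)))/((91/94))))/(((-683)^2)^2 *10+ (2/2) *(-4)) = 29187/3927533680881629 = 0.00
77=77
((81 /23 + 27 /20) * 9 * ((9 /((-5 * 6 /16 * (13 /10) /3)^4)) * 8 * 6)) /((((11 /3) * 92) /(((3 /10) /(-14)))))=-80299081728 /29084380325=-2.76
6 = 6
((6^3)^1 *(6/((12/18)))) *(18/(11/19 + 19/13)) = 120042/7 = 17148.86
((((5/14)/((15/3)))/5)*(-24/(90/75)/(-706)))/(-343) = -1/847553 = -0.00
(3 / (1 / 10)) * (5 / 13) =150 / 13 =11.54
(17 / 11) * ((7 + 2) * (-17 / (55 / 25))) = -13005 / 121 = -107.48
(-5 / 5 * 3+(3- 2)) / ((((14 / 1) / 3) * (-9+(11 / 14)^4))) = 16464 / 331103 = 0.05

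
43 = 43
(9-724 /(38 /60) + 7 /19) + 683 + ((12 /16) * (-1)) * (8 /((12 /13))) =-17377 /38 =-457.29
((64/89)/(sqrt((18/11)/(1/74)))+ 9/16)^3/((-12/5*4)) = -370506475/19207094272 - 3219214915*sqrt(407)/10006183352448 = -0.03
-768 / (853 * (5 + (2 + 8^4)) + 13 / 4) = -0.00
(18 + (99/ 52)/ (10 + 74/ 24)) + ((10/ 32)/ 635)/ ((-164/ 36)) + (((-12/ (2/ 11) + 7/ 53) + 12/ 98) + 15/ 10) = -20357482408189/ 441593339824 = -46.10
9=9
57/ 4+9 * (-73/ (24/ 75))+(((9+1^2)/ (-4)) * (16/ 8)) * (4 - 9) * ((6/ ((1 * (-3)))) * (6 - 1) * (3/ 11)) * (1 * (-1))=-173421/ 88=-1970.69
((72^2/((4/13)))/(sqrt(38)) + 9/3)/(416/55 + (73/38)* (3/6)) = 4180/11877 + 205920* sqrt(38)/3959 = 320.98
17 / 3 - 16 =-31 / 3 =-10.33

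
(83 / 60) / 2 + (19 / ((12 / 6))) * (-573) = -653137 / 120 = -5442.81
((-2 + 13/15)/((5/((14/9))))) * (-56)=13328/675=19.75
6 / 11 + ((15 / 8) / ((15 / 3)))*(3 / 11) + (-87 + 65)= -1879 / 88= -21.35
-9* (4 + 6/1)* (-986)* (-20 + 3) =-1508580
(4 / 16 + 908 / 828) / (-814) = -0.00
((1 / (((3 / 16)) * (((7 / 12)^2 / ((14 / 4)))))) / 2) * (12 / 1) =2304 / 7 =329.14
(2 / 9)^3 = 8 / 729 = 0.01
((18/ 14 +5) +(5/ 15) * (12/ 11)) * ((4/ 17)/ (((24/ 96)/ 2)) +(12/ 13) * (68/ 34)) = 24.79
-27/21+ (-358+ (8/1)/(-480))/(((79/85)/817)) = -314716.06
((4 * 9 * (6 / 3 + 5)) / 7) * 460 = 16560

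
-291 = -291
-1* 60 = -60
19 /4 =4.75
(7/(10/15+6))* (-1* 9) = -189/20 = -9.45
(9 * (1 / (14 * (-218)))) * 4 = -9 / 763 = -0.01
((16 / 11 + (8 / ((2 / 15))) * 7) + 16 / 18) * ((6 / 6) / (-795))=-41812 / 78705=-0.53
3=3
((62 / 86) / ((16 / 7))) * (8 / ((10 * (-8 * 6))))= -217 / 41280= -0.01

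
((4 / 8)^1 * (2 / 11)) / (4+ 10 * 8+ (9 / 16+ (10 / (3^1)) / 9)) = 432 / 403601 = 0.00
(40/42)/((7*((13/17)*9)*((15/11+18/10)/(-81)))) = -9350/18473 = -0.51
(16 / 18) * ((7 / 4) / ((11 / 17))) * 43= 10234 / 99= 103.37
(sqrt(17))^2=17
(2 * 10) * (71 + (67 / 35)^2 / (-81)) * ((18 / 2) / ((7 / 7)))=28161944 / 2205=12771.86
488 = 488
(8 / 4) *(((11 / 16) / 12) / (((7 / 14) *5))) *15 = 11 / 16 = 0.69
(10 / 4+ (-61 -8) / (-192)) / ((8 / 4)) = 183 / 128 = 1.43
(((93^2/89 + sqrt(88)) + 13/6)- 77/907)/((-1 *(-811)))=2 *sqrt(22)/811 + 48076139/392798118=0.13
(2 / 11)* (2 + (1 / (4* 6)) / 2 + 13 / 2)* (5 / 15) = 409 / 792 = 0.52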